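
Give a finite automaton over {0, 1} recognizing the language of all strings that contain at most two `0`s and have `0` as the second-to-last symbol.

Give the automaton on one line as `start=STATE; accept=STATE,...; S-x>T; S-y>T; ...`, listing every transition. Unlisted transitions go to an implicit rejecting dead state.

Run two small machines in parallel and take their product. The first has 4 states tracking the count of `0`s, saturating at 3; the second has 7 states tracking the last 2 symbols read. A product state is a pair (one from each), accepting exactly when both do.
A 15-state machine:
          0    1  
>  S0     S1   S2 
   S1     S3   S4 
   S2     S5   S6 
 * S3     S7   S8 
 * S4     S9  S10 
   S5     S3   S4 
   S6     S5   S6 
   S7     S7  S11 
 * S8    S12  S13 
   S9     S7   S8 
   S10    S9  S10 
   S11   S12  S14 
   S12    S7  S11 
   S13   S12  S13 
   S14   S12  S14 
(> = start, * = accepting)

start=S0; accept=S3,S4,S8; S0-0>S1; S0-1>S2; S1-0>S3; S1-1>S4; S2-0>S5; S2-1>S6; S3-0>S7; S3-1>S8; S4-0>S9; S4-1>S10; S5-0>S3; S5-1>S4; S6-0>S5; S6-1>S6; S7-0>S7; S7-1>S11; S8-0>S12; S8-1>S13; S9-0>S7; S9-1>S8; S10-0>S9; S10-1>S10; S11-0>S12; S11-1>S14; S12-0>S7; S12-1>S11; S13-0>S12; S13-1>S13; S14-0>S12; S14-1>S14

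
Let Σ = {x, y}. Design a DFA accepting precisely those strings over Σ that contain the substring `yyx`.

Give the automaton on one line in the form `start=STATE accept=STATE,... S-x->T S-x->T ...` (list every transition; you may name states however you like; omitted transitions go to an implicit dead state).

start=S0 accept=S3 S0-x->S0 S0-y->S1 S1-x->S0 S1-y->S2 S2-x->S3 S2-y->S2 S3-x->S3 S3-y->S3

Track how much of `yyx` has been matched so far: state S0 is no progress, S3 is the absorbing accept state reached once `yyx` has occurred. Intermediate states record partial matches; on a mismatch, fall back to the longest reusable overlap.
With 4 states:
        x   y  
>  S0   S0  S1 
   S1   S0  S2 
   S2   S3  S2 
 * S3   S3  S3 
(> = start, * = accepting)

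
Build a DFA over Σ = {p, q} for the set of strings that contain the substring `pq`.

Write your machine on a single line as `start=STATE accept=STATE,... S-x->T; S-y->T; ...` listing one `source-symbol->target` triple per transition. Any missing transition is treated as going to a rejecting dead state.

start=S0; accept=S2; S0-p->S1; S0-q->S0; S1-p->S1; S1-q->S2; S2-p->S2; S2-q->S2

Track how much of `pq` has been matched so far: state S0 is no progress, S2 is the absorbing accept state reached once `pq` has occurred. Intermediate states record partial matches; on a mismatch, fall back to the longest reusable overlap.
A 3-state machine:
        p   q  
>  S0   S1  S0 
   S1   S1  S2 
 * S2   S2  S2 
(> = start, * = accepting)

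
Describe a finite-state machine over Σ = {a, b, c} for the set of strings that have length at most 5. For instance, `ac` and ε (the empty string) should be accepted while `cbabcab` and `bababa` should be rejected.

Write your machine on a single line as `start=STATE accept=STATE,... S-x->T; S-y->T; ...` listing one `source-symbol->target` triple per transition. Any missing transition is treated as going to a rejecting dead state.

start=S0; accept=S0,S1,S2,S3,S4,S5; S0-a->S1; S0-b->S1; S0-c->S1; S1-a->S2; S1-b->S2; S1-c->S2; S2-a->S3; S2-b->S3; S2-c->S3; S3-a->S4; S3-b->S4; S3-c->S4; S4-a->S5; S4-b->S5; S4-c->S5; S5-a->S6; S5-b->S6; S5-c->S6; S6-a->S6; S6-b->S6; S6-c->S6

Count input length up to 6: every symbol moves from S0 toward S6, which means 'more than 5' and absorbs. Accept from {S0, S1, S2, S3, S4, S5}.
7 states suffice.
        a   b   c  
>* S0   S1  S1  S1 
 * S1   S2  S2  S2 
 * S2   S3  S3  S3 
 * S3   S4  S4  S4 
 * S4   S5  S5  S5 
 * S5   S6  S6  S6 
   S6   S6  S6  S6 
(> = start, * = accepting)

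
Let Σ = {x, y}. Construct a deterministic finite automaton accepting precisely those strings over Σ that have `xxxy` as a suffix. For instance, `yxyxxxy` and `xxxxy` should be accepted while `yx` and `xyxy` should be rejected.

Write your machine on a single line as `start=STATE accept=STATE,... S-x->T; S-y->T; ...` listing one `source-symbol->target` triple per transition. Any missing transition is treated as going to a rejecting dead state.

Remember how much of `xxxy` the current input suffix matches. State q0 means no match yet; q1 means the last symbol is `x`; q2 means the last 2 symbols are `xx`; q3 means the last 3 symbols are `xxx`; q4 means the last 4 symbols are `xxxy`. Only q4 accepts. On a mismatch, fall back to the longest proper suffix that is still a prefix of `xxxy`.
With 5 states:
        x   y  
>  q0   q1  q0 
   q1   q2  q0 
   q2   q3  q0 
   q3   q3  q4 
 * q4   q1  q0 
(> = start, * = accepting)

start=q0; accept=q4; q0-x->q1; q0-y->q0; q1-x->q2; q1-y->q0; q2-x->q3; q2-y->q0; q3-x->q3; q3-y->q4; q4-x->q1; q4-y->q0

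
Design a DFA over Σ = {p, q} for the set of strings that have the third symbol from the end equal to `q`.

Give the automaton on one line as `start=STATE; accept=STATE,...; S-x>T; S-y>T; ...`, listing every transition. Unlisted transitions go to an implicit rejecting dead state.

start=A; accept=L,M,N,O; A-p>B; A-q>C; B-p>D; B-q>E; C-p>F; C-q>G; D-p>H; D-q>I; E-p>J; E-q>K; F-p>L; F-q>M; G-p>N; G-q>O; H-p>H; H-q>I; I-p>J; I-q>K; J-p>L; J-q>M; K-p>N; K-q>O; L-p>H; L-q>I; M-p>J; M-q>K; N-p>L; N-q>M; O-p>N; O-q>O

Because acceptance depends on a position counted from the end, the machine has to buffer the most recent 3 symbols. Make each state the string of the last up-to-3 symbols read; on input `x` shift the window left and append `x`. Accept when the buffered window has length 3 and begins with `q`.
       p  q 
>  A   B  C 
   B   D  E 
   C   F  G 
   D   H  I 
   E   J  K 
   F   L  M 
   G   N  O 
   H   H  I 
   I   J  K 
   J   L  M 
   K   N  O 
 * L   H  I 
 * M   J  K 
 * N   L  M 
 * O   N  O 
(> = start, * = accepting)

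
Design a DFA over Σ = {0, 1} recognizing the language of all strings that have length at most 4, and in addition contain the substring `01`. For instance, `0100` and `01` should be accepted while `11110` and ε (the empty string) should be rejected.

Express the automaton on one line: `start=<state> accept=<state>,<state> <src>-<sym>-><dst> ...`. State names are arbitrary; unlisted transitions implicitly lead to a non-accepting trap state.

Handle the two conditions separately and then intersect. One (6 states) tracks the input length, saturating at 5; the other (3 states) tracks whether and how much of `01` has been seen. Each combined state is a pair, one component from each; accept when both components accept. Equivalent product states are then merged.
With 10 states:
        0   1  
>  S0   S1  S2 
   S1   S3  S4 
   S2   S3  S5 
   S3   S6  S7 
 * S4   S7  S7 
   S5   S6  S8 
   S6   S8  S9 
 * S7   S9  S9 
   S8   S8  S8 
 * S9   S8  S8 
(> = start, * = accepting)

start=S0 accept=S4,S7,S9 S0-0->S1 S0-1->S2 S1-0->S3 S1-1->S4 S2-0->S3 S2-1->S5 S3-0->S6 S3-1->S7 S4-0->S7 S4-1->S7 S5-0->S6 S5-1->S8 S6-0->S8 S6-1->S9 S7-0->S9 S7-1->S9 S8-0->S8 S8-1->S8 S9-0->S8 S9-1->S8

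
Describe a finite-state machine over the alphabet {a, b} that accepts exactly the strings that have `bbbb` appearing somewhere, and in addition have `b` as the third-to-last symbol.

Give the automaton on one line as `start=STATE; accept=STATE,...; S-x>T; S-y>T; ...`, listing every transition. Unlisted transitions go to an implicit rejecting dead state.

Build one automaton per condition and run them in lockstep. The first has 5 states tracking whether and how much of `bbbb` has been seen; the second has 15 states tracking the last 3 symbols read. A product state is a pair (one from each), accepting exactly when both do. Minimizing collapses redundant product states.
          a    b  
>  s0     s0   s1 
   s1     s0   s2 
   s2     s0   s3 
   s3     s0   s4 
 * s4     s5   s4 
 * s5     s6   s7 
 * s6     s8   s9 
 * s7    s10  s11 
   s8     s8   s9 
   s9    s10  s11 
   s10    s6   s7 
   s11    s5   s4 
(> = start, * = accepting)

start=s0; accept=s4,s5,s6,s7; s0-a>s0; s0-b>s1; s1-a>s0; s1-b>s2; s2-a>s0; s2-b>s3; s3-a>s0; s3-b>s4; s4-a>s5; s4-b>s4; s5-a>s6; s5-b>s7; s6-a>s8; s6-b>s9; s7-a>s10; s7-b>s11; s8-a>s8; s8-b>s9; s9-a>s10; s9-b>s11; s10-a>s6; s10-b>s7; s11-a>s5; s11-b>s4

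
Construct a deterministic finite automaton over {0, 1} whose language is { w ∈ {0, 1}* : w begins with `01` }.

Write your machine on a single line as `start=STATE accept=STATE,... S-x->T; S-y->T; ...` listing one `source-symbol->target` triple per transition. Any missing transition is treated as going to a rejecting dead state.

start=s0; accept=s2; s0-0->s1; s0-1->s3; s1-0->s3; s1-1->s2; s2-0->s2; s2-1->s2; s3-0->s3; s3-1->s3

Walk along `01` while the input agrees: from s0 take `0` to s1, and so on. Any deviation drops to the rejecting sink s3. Once s2 is reached the prefix is confirmed and every continuation is accepted.
A 4-state machine:
        0   1  
>  s0   s1  s3 
   s1   s3  s2 
 * s2   s2  s2 
   s3   s3  s3 
(> = start, * = accepting)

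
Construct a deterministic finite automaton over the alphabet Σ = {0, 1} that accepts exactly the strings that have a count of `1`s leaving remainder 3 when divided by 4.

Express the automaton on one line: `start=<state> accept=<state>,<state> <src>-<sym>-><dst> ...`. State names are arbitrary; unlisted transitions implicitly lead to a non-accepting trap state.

Keep the running count of `1`s modulo 4: each `1` advances along the cycle q0 → q1 → q2 → q3 → q0 while other symbols loop. Accept at q3.
A 4-state machine:
        0   1  
>  q0   q0  q1 
   q1   q1  q2 
   q2   q2  q3 
 * q3   q3  q0 
(> = start, * = accepting)

start=q0 accept=q3 q0-0->q0 q0-1->q1 q1-0->q1 q1-1->q2 q2-0->q2 q2-1->q3 q3-0->q3 q3-1->q0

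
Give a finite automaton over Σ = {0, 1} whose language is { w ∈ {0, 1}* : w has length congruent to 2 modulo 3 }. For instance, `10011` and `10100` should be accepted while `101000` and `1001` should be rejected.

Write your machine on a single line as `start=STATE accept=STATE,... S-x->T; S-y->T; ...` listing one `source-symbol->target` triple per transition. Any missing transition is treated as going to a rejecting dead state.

start=s0; accept=s2; s0-0->s1; s0-1->s1; s1-0->s2; s1-1->s2; s2-0->s0; s2-1->s0

Only the length mod 3 matters, so use a 3-cycle: from any state, every input symbol moves to the next state, wrapping s2 back to s0. Mark s2 accepting.
3 states suffice.
        0   1  
>  s0   s1  s1 
   s1   s2  s2 
 * s2   s0  s0 
(> = start, * = accepting)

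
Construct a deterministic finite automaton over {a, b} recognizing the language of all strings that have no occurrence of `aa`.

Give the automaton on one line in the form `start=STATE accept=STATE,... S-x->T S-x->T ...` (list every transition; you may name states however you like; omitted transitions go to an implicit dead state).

This is the complement of 'contains `aa`'. Use the same substring-matching states — q0 through q2 holding how much of `aa` has just been matched — but flip the accepting set: everything except the trap q2 accepts.
With 3 states:
        a   b  
>* q0   q1  q0 
 * q1   q2  q0 
   q2   q2  q2 
(> = start, * = accepting)

start=q0 accept=q0,q1 q0-a->q1 q0-b->q0 q1-a->q2 q1-b->q0 q2-a->q2 q2-b->q2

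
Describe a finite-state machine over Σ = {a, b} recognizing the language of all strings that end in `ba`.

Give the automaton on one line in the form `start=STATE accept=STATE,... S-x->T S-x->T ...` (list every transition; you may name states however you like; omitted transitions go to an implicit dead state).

Let each state record the length of the longest suffix of the input read so far that is also a prefix of `ba`. q1 means the last symbol is `b`; q2 means the last 2 symbols are `ba`. Accept only at q2, where the string currently ends in `ba`.
With 3 states:
        a   b  
>  q0   q0  q1 
   q1   q2  q1 
 * q2   q0  q1 
(> = start, * = accepting)

start=q0 accept=q2 q0-a->q0 q0-b->q1 q1-a->q2 q1-b->q1 q2-a->q0 q2-b->q1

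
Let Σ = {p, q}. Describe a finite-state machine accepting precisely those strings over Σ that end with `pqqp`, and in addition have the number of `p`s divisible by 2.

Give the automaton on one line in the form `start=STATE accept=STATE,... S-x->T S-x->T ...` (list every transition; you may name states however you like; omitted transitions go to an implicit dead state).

start=s0 accept=s7 s0-p->s1 s0-q->s0 s1-p->s2 s1-q->s3 s2-p->s1 s2-q->s4 s3-p->s2 s3-q->s5 s4-p->s1 s4-q->s6 s5-p->s7 s5-q->s8 s6-p->s9 s6-q->s0 s7-p->s1 s7-q->s4 s8-p->s2 s8-q->s8 s9-p->s2 s9-q->s3

Handle the two conditions separately and then intersect. The first has 5 states tracking how much of the suffix `pqqp` has currently been matched; the second has 2 states tracking the count of `p`s modulo 2. A product state is a pair (one from each), accepting exactly when both do.
With 10 states:
        p   q  
>  s0   s1  s0 
   s1   s2  s3 
   s2   s1  s4 
   s3   s2  s5 
   s4   s1  s6 
   s5   s7  s8 
   s6   s9  s0 
 * s7   s1  s4 
   s8   s2  s8 
   s9   s2  s3 
(> = start, * = accepting)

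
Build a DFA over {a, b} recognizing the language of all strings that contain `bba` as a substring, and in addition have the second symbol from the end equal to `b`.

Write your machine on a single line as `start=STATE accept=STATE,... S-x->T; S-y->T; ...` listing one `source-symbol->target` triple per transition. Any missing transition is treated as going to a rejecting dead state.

start=S0; accept=S3,S6; S0-a->S0; S0-b->S1; S1-a->S0; S1-b->S2; S2-a->S3; S2-b->S2; S3-a->S4; S3-b->S5; S4-a->S4; S4-b->S5; S5-a->S3; S5-b->S6; S6-a->S3; S6-b->S6

Run two small machines in parallel and take their product. The first has 4 states tracking whether and how much of `bba` has been seen; the second has 7 states tracking the last 2 symbols read. A product state is a pair (one from each), accepting exactly when both do. After merging equivalent states the machine shrinks.
With 7 states:
        a   b  
>  S0   S0  S1 
   S1   S0  S2 
   S2   S3  S2 
 * S3   S4  S5 
   S4   S4  S5 
   S5   S3  S6 
 * S6   S3  S6 
(> = start, * = accepting)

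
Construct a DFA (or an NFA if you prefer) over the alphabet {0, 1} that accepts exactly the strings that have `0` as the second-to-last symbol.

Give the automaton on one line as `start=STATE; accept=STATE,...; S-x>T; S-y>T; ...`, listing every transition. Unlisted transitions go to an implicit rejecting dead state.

Because acceptance depends on a position counted from the end, the machine has to buffer the most recent 2 symbols. Make each state the string of the last up-to-2 symbols read; on input `x` shift the window left and append `x`. Accept when the buffered window has length 2 and begins with `0`.
With 7 states:
        0   1  
>  q0   q1  q2 
   q1   q3  q4 
   q2   q5  q6 
 * q3   q3  q4 
 * q4   q5  q6 
   q5   q3  q4 
   q6   q5  q6 
(> = start, * = accepting)

start=q0; accept=q3,q4; q0-0>q1; q0-1>q2; q1-0>q3; q1-1>q4; q2-0>q5; q2-1>q6; q3-0>q3; q3-1>q4; q4-0>q5; q4-1>q6; q5-0>q3; q5-1>q4; q6-0>q5; q6-1>q6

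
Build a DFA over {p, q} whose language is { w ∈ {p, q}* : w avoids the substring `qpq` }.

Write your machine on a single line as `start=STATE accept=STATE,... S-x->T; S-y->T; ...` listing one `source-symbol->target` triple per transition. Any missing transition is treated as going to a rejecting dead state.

start=A; accept=A,B,C; A-p->A; A-q->B; B-p->C; B-q->B; C-p->A; C-q->D; D-p->D; D-q->D

Track partial matches of the forbidden pattern `qpq`. State D is a dead state reached once `qpq` has occurred; every other state accepts. A means no part of `qpq` is currently matched.
With 4 states:
       p  q 
>* A   A  B 
 * B   C  B 
 * C   A  D 
   D   D  D 
(> = start, * = accepting)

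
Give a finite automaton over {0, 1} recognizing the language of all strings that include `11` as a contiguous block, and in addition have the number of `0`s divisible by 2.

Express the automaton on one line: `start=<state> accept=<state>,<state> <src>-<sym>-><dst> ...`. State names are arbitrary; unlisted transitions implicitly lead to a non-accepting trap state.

Build one automaton per condition and run them in lockstep. One (3 states) tracks whether and how much of `11` has been seen; the other (2 states) tracks the count of `0`s modulo 2. Each combined state is a pair, one component from each; accept when both components accept.
6 states suffice.
       0  1 
>  A   B  C 
   B   A  D 
   C   B  E 
   D   A  F 
 * E   F  E 
   F   E  F 
(> = start, * = accepting)

start=A accept=E A-0->B A-1->C B-0->A B-1->D C-0->B C-1->E D-0->A D-1->F E-0->F E-1->E F-0->E F-1->F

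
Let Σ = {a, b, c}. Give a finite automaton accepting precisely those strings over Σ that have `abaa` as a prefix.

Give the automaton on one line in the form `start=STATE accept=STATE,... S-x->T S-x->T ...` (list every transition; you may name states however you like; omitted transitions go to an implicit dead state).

start=s0 accept=s4 s0-a->s1 s0-b->s5 s0-c->s5 s1-a->s5 s1-b->s2 s1-c->s5 s2-a->s3 s2-b->s5 s2-c->s5 s3-a->s4 s3-b->s5 s3-c->s5 s4-a->s4 s4-b->s4 s4-c->s4 s5-a->s5 s5-b->s5 s5-c->s5

Walk along `abaa` while the input agrees: from s0 take `a` to s1, and so on. Any deviation drops to the rejecting sink s5. Once s4 is reached the prefix is confirmed and every continuation is accepted.
6 states suffice.
        a   b   c  
>  s0   s1  s5  s5 
   s1   s5  s2  s5 
   s2   s3  s5  s5 
   s3   s4  s5  s5 
 * s4   s4  s4  s4 
   s5   s5  s5  s5 
(> = start, * = accepting)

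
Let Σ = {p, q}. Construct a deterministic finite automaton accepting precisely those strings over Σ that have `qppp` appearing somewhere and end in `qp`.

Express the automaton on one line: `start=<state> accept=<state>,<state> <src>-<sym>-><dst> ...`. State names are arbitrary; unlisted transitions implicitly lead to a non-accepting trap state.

Build one automaton per condition and run them in lockstep. The first has 5 states tracking whether and how much of `qppp` has been seen; the second has 3 states tracking how much of the suffix `qp` has currently been matched. A product state is a pair (one from each), accepting exactly when both do.
A 7-state machine:
        p   q  
>  s0   s0  s1 
   s1   s2  s1 
   s2   s3  s1 
   s3   s4  s1 
   s4   s4  s5 
   s5   s6  s5 
 * s6   s4  s5 
(> = start, * = accepting)

start=s0 accept=s6 s0-p->s0 s0-q->s1 s1-p->s2 s1-q->s1 s2-p->s3 s2-q->s1 s3-p->s4 s3-q->s1 s4-p->s4 s4-q->s5 s5-p->s6 s5-q->s5 s6-p->s4 s6-q->s5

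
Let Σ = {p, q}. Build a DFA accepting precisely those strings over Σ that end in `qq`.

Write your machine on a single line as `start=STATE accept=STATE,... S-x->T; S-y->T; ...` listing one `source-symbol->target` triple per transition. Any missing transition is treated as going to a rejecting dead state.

Remember how much of `qq` the current input suffix matches. State s0 means no match yet; s1 means the last symbol is `q`; s2 means the last 2 symbols are `qq`. Only s2 accepts. On a mismatch, fall back to the longest proper suffix that is still a prefix of `qq`.
With 3 states:
        p   q  
>  s0   s0  s1 
   s1   s0  s2 
 * s2   s0  s2 
(> = start, * = accepting)

start=s0; accept=s2; s0-p->s0; s0-q->s1; s1-p->s0; s1-q->s2; s2-p->s0; s2-q->s2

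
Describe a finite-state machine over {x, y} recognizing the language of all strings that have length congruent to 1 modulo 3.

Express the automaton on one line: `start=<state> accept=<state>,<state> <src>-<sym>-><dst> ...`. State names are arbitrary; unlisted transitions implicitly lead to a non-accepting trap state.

Only the length mod 3 matters, so use a 3-cycle: from any state, every input symbol moves to the next state, wrapping q2 back to q0. Mark q1 accepting.
        x   y  
>  q0   q1  q1 
 * q1   q2  q2 
   q2   q0  q0 
(> = start, * = accepting)

start=q0 accept=q1 q0-x->q1 q0-y->q1 q1-x->q2 q1-y->q2 q2-x->q0 q2-y->q0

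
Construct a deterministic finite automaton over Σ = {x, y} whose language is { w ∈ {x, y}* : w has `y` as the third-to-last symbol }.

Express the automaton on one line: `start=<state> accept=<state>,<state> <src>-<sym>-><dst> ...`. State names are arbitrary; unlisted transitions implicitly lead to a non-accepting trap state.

start=q0 accept=q11,q12,q13,q14 q0-x->q1 q0-y->q2 q1-x->q3 q1-y->q4 q2-x->q5 q2-y->q6 q3-x->q7 q3-y->q8 q4-x->q9 q4-y->q10 q5-x->q11 q5-y->q12 q6-x->q13 q6-y->q14 q7-x->q7 q7-y->q8 q8-x->q9 q8-y->q10 q9-x->q11 q9-y->q12 q10-x->q13 q10-y->q14 q11-x->q7 q11-y->q8 q12-x->q9 q12-y->q10 q13-x->q11 q13-y->q12 q14-x->q13 q14-y->q14

Because acceptance depends on a position counted from the end, the machine has to buffer the most recent 3 symbols. Make each state the string of the last up-to-3 symbols read; on input `x` shift the window left and append `x`. Accept when the buffered window has length 3 and begins with `y`.
15 states suffice.
          x    y  
>  q0     q1   q2 
   q1     q3   q4 
   q2     q5   q6 
   q3     q7   q8 
   q4     q9  q10 
   q5    q11  q12 
   q6    q13  q14 
   q7     q7   q8 
   q8     q9  q10 
   q9    q11  q12 
   q10   q13  q14 
 * q11    q7   q8 
 * q12    q9  q10 
 * q13   q11  q12 
 * q14   q13  q14 
(> = start, * = accepting)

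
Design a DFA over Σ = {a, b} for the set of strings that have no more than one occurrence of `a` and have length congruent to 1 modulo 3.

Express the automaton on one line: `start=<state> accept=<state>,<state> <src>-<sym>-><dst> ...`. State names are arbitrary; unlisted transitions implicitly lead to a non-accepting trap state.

Run two small machines in parallel and take their product. One (3 states) tracks the count of `a`s, saturating at 2; the other (3 states) tracks the input length modulo 3. Each combined state is a pair, one component from each; accept when both components accept. After merging equivalent states the machine shrinks.
A 7-state machine:
        a   b  
>  q0   q1  q2 
 * q1   q3  q4 
 * q2   q4  q5 
   q3   q3  q3 
   q4   q3  q6 
   q5   q6  q0 
   q6   q3  q1 
(> = start, * = accepting)

start=q0 accept=q1,q2 q0-a->q1 q0-b->q2 q1-a->q3 q1-b->q4 q2-a->q4 q2-b->q5 q3-a->q3 q3-b->q3 q4-a->q3 q4-b->q6 q5-a->q6 q5-b->q0 q6-a->q3 q6-b->q1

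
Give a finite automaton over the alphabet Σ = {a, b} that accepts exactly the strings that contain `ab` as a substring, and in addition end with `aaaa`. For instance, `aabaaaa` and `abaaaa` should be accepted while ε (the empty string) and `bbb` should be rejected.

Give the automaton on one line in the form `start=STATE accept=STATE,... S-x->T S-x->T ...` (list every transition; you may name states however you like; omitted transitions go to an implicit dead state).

Run two small machines in parallel and take their product. The first has 3 states tracking whether and how much of `ab` has been seen; the second has 5 states tracking how much of the suffix `aaaa` has currently been matched. A product state is a pair (one from each), accepting exactly when both do. After merging equivalent states the machine shrinks.
With 7 states:
        a   b  
>  s0   s1  s0 
   s1   s1  s2 
   s2   s3  s2 
   s3   s4  s2 
   s4   s5  s2 
   s5   s6  s2 
 * s6   s6  s2 
(> = start, * = accepting)

start=s0 accept=s6 s0-a->s1 s0-b->s0 s1-a->s1 s1-b->s2 s2-a->s3 s2-b->s2 s3-a->s4 s3-b->s2 s4-a->s5 s4-b->s2 s5-a->s6 s5-b->s2 s6-a->s6 s6-b->s2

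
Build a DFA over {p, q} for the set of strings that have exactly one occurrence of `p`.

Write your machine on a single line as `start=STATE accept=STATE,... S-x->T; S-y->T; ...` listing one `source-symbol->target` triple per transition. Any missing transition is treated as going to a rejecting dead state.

Count `p`s, saturating at 2: state s0 means no `p` yet, s1 means one `p` seen, s2 means more than one. Each `p` increments (capped at s2); other symbols loop. Accept from {s1}.
        p   q  
>  s0   s1  s0 
 * s1   s2  s1 
   s2   s2  s2 
(> = start, * = accepting)

start=s0; accept=s1; s0-p->s1; s0-q->s0; s1-p->s2; s1-q->s1; s2-p->s2; s2-q->s2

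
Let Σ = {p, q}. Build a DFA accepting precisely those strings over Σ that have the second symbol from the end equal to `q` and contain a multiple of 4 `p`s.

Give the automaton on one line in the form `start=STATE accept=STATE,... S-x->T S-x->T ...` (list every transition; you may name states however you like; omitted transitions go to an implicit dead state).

Run two small machines in parallel and take their product. One (7 states) tracks the last 2 symbols read; the other (4 states) tracks the count of `p`s modulo 4. Each combined state is a pair, one component from each; accept when both components accept. Equivalent product states are then merged.
An 8-state machine:
        p   q  
>  S0   S1  S2 
   S1   S3  S1 
   S2   S1  S4 
   S3   S5  S3 
 * S4   S1  S4 
   S5   S0  S6 
   S6   S7  S6 
 * S7   S1  S2 
(> = start, * = accepting)

start=S0 accept=S4,S7 S0-p->S1 S0-q->S2 S1-p->S3 S1-q->S1 S2-p->S1 S2-q->S4 S3-p->S5 S3-q->S3 S4-p->S1 S4-q->S4 S5-p->S0 S5-q->S6 S6-p->S7 S6-q->S6 S7-p->S1 S7-q->S2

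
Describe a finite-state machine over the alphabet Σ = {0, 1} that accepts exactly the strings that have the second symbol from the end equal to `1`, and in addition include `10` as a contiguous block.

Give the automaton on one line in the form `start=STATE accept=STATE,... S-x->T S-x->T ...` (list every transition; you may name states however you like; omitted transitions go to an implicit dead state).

start=s0 accept=s2,s5 s0-0->s0 s0-1->s1 s1-0->s2 s1-1->s1 s2-0->s3 s2-1->s4 s3-0->s3 s3-1->s4 s4-0->s2 s4-1->s5 s5-0->s2 s5-1->s5

Handle the two conditions separately and then intersect. The first has 7 states tracking the last 2 symbols read; the second has 3 states tracking whether and how much of `10` has been seen. A product state is a pair (one from each), accepting exactly when both do. Equivalent product states are then merged.
With 6 states:
        0   1  
>  s0   s0  s1 
   s1   s2  s1 
 * s2   s3  s4 
   s3   s3  s4 
   s4   s2  s5 
 * s5   s2  s5 
(> = start, * = accepting)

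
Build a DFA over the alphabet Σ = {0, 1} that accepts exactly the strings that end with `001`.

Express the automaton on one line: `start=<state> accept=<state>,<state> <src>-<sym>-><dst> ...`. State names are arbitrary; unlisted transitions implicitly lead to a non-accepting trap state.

start=q0 accept=q3 q0-0->q1 q0-1->q0 q1-0->q2 q1-1->q0 q2-0->q2 q2-1->q3 q3-0->q1 q3-1->q0

Let each state record the length of the longest suffix of the input read so far that is also a prefix of `001`. q1 means the last symbol is `0`; q2 means the last 2 symbols are `00`; q3 means the last 3 symbols are `001`. Accept only at q3, where the string currently ends in `001`.
With 4 states:
        0   1  
>  q0   q1  q0 
   q1   q2  q0 
   q2   q2  q3 
 * q3   q1  q0 
(> = start, * = accepting)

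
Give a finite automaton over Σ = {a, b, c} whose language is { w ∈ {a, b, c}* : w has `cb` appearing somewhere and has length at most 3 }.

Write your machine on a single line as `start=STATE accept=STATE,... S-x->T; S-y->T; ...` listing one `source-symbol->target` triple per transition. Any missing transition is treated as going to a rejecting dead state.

Build one automaton per condition and run them in lockstep. The first has 3 states tracking whether and how much of `cb` has been seen; the second has 5 states tracking the input length, saturating at 4. A product state is a pair (one from each), accepting exactly when both do. After merging equivalent states the machine shrinks.
A 7-state machine:
        a   b   c  
>  q0   q1  q1  q2 
   q1   q3  q3  q4 
   q2   q3  q5  q4 
   q3   q3  q3  q3 
   q4   q3  q6  q3 
 * q5   q6  q6  q6 
 * q6   q3  q3  q3 
(> = start, * = accepting)

start=q0; accept=q5,q6; q0-a->q1; q0-b->q1; q0-c->q2; q1-a->q3; q1-b->q3; q1-c->q4; q2-a->q3; q2-b->q5; q2-c->q4; q3-a->q3; q3-b->q3; q3-c->q3; q4-a->q3; q4-b->q6; q4-c->q3; q5-a->q6; q5-b->q6; q5-c->q6; q6-a->q3; q6-b->q3; q6-c->q3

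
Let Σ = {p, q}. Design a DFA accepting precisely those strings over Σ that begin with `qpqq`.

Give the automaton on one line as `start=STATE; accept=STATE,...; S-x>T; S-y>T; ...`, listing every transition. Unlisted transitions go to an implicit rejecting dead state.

start=A; accept=E; A-p>F; A-q>B; B-p>C; B-q>F; C-p>F; C-q>D; D-p>F; D-q>E; E-p>E; E-q>E; F-p>F; F-q>F

Walk along `qpqq` while the input agrees: from A take `q` to B, and so on. Any deviation drops to the rejecting sink F. Once E is reached the prefix is confirmed and every continuation is accepted.
A 6-state machine:
       p  q 
>  A   F  B 
   B   C  F 
   C   F  D 
   D   F  E 
 * E   E  E 
   F   F  F 
(> = start, * = accepting)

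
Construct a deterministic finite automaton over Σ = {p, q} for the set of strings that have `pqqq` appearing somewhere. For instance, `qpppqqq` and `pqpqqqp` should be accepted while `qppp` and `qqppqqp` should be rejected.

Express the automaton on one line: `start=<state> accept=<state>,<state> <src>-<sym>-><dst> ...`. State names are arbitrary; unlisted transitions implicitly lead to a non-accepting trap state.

start=S0 accept=S4 S0-p->S1 S0-q->S0 S1-p->S1 S1-q->S2 S2-p->S1 S2-q->S3 S3-p->S1 S3-q->S4 S4-p->S4 S4-q->S4

Track how much of `pqqq` has been matched so far: state S0 is no progress, S4 is the absorbing accept state reached once `pqqq` has occurred. Intermediate states record partial matches; on a mismatch, fall back to the longest reusable overlap.
5 states suffice.
        p   q  
>  S0   S1  S0 
   S1   S1  S2 
   S2   S1  S3 
   S3   S1  S4 
 * S4   S4  S4 
(> = start, * = accepting)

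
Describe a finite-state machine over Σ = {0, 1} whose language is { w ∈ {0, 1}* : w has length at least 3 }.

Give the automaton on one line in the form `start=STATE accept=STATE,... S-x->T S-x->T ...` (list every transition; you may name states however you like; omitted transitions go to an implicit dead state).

We only need to distinguish lengths 0, 1, …, 3, and '>3'. Chain q0 → q1 → q2 → q3 → q4 on every symbol, with q4 looping. Accepting states: {q3, q4}.
A 5-state machine:
        0   1  
>  q0   q1  q1 
   q1   q2  q2 
   q2   q3  q3 
 * q3   q4  q4 
 * q4   q4  q4 
(> = start, * = accepting)

start=q0 accept=q3,q4 q0-0->q1 q0-1->q1 q1-0->q2 q1-1->q2 q2-0->q3 q2-1->q3 q3-0->q4 q3-1->q4 q4-0->q4 q4-1->q4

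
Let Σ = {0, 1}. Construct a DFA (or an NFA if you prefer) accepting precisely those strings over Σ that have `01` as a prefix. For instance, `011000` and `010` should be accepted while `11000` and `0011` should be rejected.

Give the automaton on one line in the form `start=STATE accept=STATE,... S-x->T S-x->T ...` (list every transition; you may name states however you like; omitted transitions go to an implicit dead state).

start=q0 accept=q2 q0-0->q1 q0-1->q3 q1-0->q3 q1-1->q2 q2-0->q2 q2-1->q2 q3-0->q3 q3-1->q3

Walk along `01` while the input agrees: from q0 take `0` to q1, and so on. Any deviation drops to the rejecting sink q3. Once q2 is reached the prefix is confirmed and every continuation is accepted.
A 4-state machine:
        0   1  
>  q0   q1  q3 
   q1   q3  q2 
 * q2   q2  q2 
   q3   q3  q3 
(> = start, * = accepting)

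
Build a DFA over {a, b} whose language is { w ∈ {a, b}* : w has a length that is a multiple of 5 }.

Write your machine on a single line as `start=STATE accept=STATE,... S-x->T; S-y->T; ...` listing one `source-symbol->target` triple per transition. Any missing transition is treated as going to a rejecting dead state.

Only the length mod 5 matters, so use a 5-cycle: from any state, every input symbol moves to the next state, wrapping q4 back to q0. Mark q0 accepting.
A 5-state machine:
        a   b  
>* q0   q1  q1 
   q1   q2  q2 
   q2   q3  q3 
   q3   q4  q4 
   q4   q0  q0 
(> = start, * = accepting)

start=q0; accept=q0; q0-a->q1; q0-b->q1; q1-a->q2; q1-b->q2; q2-a->q3; q2-b->q3; q3-a->q4; q3-b->q4; q4-a->q0; q4-b->q0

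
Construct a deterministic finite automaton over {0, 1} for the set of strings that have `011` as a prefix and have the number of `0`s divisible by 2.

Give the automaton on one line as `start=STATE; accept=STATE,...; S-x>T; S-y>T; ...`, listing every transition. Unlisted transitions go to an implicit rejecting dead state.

Run two small machines in parallel and take their product. One (5 states) tracks whether the input so far still matches the prefix `011`; the other (2 states) tracks the count of `0`s modulo 2. Each combined state is a pair, one component from each; accept when both components accept. After merging equivalent states the machine shrinks.
6 states suffice.
        0   1  
>  q0   q1  q2 
   q1   q2  q3 
   q2   q2  q2 
   q3   q2  q4 
   q4   q5  q4 
 * q5   q4  q5 
(> = start, * = accepting)

start=q0; accept=q5; q0-0>q1; q0-1>q2; q1-0>q2; q1-1>q3; q2-0>q2; q2-1>q2; q3-0>q2; q3-1>q4; q4-0>q5; q4-1>q4; q5-0>q4; q5-1>q5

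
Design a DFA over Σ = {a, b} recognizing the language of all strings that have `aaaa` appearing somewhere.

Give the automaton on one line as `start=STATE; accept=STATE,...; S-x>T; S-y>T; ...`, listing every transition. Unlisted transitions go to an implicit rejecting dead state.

States q0..q3 record the length of the longest prefix of `aaaa` that matches the current input suffix. Reaching q4 means `aaaa` has been seen, and we stay there forever. Accept from q4.
A 5-state machine:
        a   b  
>  q0   q1  q0 
   q1   q2  q0 
   q2   q3  q0 
   q3   q4  q0 
 * q4   q4  q4 
(> = start, * = accepting)

start=q0; accept=q4; q0-a>q1; q0-b>q0; q1-a>q2; q1-b>q0; q2-a>q3; q2-b>q0; q3-a>q4; q3-b>q0; q4-a>q4; q4-b>q4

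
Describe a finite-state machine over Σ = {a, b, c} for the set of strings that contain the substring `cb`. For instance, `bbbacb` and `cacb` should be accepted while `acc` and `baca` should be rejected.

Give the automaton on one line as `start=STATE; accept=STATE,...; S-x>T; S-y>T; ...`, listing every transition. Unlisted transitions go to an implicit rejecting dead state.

Track how much of `cb` has been matched so far: state q0 is no progress, q2 is the absorbing accept state reached once `cb` has occurred. Intermediate states record partial matches; on a mismatch, fall back to the longest reusable overlap.
With 3 states:
        a   b   c  
>  q0   q0  q0  q1 
   q1   q0  q2  q1 
 * q2   q2  q2  q2 
(> = start, * = accepting)

start=q0; accept=q2; q0-a>q0; q0-b>q0; q0-c>q1; q1-a>q0; q1-b>q2; q1-c>q1; q2-a>q2; q2-b>q2; q2-c>q2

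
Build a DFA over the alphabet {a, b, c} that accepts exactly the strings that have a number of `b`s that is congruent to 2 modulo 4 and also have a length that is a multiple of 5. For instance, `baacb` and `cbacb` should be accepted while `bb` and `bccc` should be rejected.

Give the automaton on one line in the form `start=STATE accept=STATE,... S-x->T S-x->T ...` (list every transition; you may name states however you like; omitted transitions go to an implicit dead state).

Build one automaton per condition and run them in lockstep. The first has 4 states tracking the count of `b`s modulo 4; the second has 5 states tracking the input length modulo 5. A product state is a pair (one from each), accepting exactly when both do.
A 20-state machine:
          a    b    c  
>  S0     S1   S2   S1 
   S1     S3   S4   S3 
   S2     S4   S5   S4 
   S3     S6   S7   S6 
   S4     S7   S8   S7 
   S5     S8   S9   S8 
   S6    S10  S11  S10 
   S7    S11  S12  S11 
   S8    S12  S13  S12 
   S9    S13  S10  S13 
   S10    S0  S14   S0 
   S11   S14  S15  S14 
   S12   S15  S16  S15 
   S13   S16   S0  S16 
   S14    S2  S17   S2 
 * S15   S17  S18  S17 
   S16   S18   S1  S18 
   S17    S5  S19   S5 
   S18   S19   S3  S19 
   S19    S9   S6   S9 
(> = start, * = accepting)

start=S0 accept=S15 S0-a->S1 S0-b->S2 S0-c->S1 S1-a->S3 S1-b->S4 S1-c->S3 S2-a->S4 S2-b->S5 S2-c->S4 S3-a->S6 S3-b->S7 S3-c->S6 S4-a->S7 S4-b->S8 S4-c->S7 S5-a->S8 S5-b->S9 S5-c->S8 S6-a->S10 S6-b->S11 S6-c->S10 S7-a->S11 S7-b->S12 S7-c->S11 S8-a->S12 S8-b->S13 S8-c->S12 S9-a->S13 S9-b->S10 S9-c->S13 S10-a->S0 S10-b->S14 S10-c->S0 S11-a->S14 S11-b->S15 S11-c->S14 S12-a->S15 S12-b->S16 S12-c->S15 S13-a->S16 S13-b->S0 S13-c->S16 S14-a->S2 S14-b->S17 S14-c->S2 S15-a->S17 S15-b->S18 S15-c->S17 S16-a->S18 S16-b->S1 S16-c->S18 S17-a->S5 S17-b->S19 S17-c->S5 S18-a->S19 S18-b->S3 S18-c->S19 S19-a->S9 S19-b->S6 S19-c->S9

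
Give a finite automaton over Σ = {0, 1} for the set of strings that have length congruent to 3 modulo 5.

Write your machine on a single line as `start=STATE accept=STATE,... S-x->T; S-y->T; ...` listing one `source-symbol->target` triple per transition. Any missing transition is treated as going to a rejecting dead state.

start=s0; accept=s3; s0-0->s1; s0-1->s1; s1-0->s2; s1-1->s2; s2-0->s3; s2-1->s3; s3-0->s4; s3-1->s4; s4-0->s0; s4-1->s0

Only the length mod 5 matters, so use a 5-cycle: from any state, every input symbol moves to the next state, wrapping s4 back to s0. Mark s3 accepting.
A 5-state machine:
        0   1  
>  s0   s1  s1 
   s1   s2  s2 
   s2   s3  s3 
 * s3   s4  s4 
   s4   s0  s0 
(> = start, * = accepting)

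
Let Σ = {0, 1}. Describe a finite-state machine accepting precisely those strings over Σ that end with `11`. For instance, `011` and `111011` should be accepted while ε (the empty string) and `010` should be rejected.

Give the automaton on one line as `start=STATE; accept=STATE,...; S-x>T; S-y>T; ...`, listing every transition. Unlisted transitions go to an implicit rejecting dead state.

Let each state record the length of the longest suffix of the input read so far that is also a prefix of `11`. q1 means the last symbol is `1`; q2 means the last 2 symbols are `11`. Accept only at q2, where the string currently ends in `11`.
        0   1  
>  q0   q0  q1 
   q1   q0  q2 
 * q2   q0  q2 
(> = start, * = accepting)

start=q0; accept=q2; q0-0>q0; q0-1>q1; q1-0>q0; q1-1>q2; q2-0>q0; q2-1>q2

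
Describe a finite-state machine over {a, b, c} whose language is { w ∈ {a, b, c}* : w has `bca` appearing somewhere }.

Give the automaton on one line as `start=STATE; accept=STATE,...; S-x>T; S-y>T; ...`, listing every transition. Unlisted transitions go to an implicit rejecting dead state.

start=q0; accept=q3; q0-a>q0; q0-b>q1; q0-c>q0; q1-a>q0; q1-b>q1; q1-c>q2; q2-a>q3; q2-b>q1; q2-c>q0; q3-a>q3; q3-b>q3; q3-c>q3

Track how much of `bca` has been matched so far: state q0 is no progress, q3 is the absorbing accept state reached once `bca` has occurred. Intermediate states record partial matches; on a mismatch, fall back to the longest reusable overlap.
With 4 states:
        a   b   c  
>  q0   q0  q1  q0 
   q1   q0  q1  q2 
   q2   q3  q1  q0 
 * q3   q3  q3  q3 
(> = start, * = accepting)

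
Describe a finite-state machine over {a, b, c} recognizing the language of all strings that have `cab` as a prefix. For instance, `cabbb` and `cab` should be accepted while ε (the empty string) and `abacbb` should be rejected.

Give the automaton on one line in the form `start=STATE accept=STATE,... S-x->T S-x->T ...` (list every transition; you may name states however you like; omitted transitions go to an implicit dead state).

start=s0 accept=s3 s0-a->s4 s0-b->s4 s0-c->s1 s1-a->s2 s1-b->s4 s1-c->s4 s2-a->s4 s2-b->s3 s2-c->s4 s3-a->s3 s3-b->s3 s3-c->s3 s4-a->s4 s4-b->s4 s4-c->s4

Walk along `cab` while the input agrees: from s0 take `c` to s1, and so on. Any deviation drops to the rejecting sink s4. Once s3 is reached the prefix is confirmed and every continuation is accepted.
5 states suffice.
        a   b   c  
>  s0   s4  s4  s1 
   s1   s2  s4  s4 
   s2   s4  s3  s4 
 * s3   s3  s3  s3 
   s4   s4  s4  s4 
(> = start, * = accepting)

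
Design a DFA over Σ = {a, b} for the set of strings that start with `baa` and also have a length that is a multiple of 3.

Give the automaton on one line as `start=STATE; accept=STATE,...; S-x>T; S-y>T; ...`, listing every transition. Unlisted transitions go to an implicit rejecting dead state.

Handle the two conditions separately and then intersect. The first has 5 states tracking whether the input so far still matches the prefix `baa`; the second has 3 states tracking the input length modulo 3. A product state is a pair (one from each), accepting exactly when both do. Equivalent product states are then merged.
        a   b  
>  S0   S1  S2 
   S1   S1  S1 
   S2   S3  S1 
   S3   S4  S1 
 * S4   S5  S5 
   S5   S6  S6 
   S6   S4  S4 
(> = start, * = accepting)

start=S0; accept=S4; S0-a>S1; S0-b>S2; S1-a>S1; S1-b>S1; S2-a>S3; S2-b>S1; S3-a>S4; S3-b>S1; S4-a>S5; S4-b>S5; S5-a>S6; S5-b>S6; S6-a>S4; S6-b>S4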